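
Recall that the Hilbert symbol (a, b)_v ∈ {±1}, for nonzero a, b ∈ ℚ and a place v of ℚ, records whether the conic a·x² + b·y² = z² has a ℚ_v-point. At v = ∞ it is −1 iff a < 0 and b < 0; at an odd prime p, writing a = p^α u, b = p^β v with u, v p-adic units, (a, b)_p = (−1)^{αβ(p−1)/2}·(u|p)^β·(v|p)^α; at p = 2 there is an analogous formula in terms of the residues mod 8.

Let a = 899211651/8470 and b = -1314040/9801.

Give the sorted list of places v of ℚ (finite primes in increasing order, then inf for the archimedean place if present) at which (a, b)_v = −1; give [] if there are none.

[3, 5, 7, 13]

Mod squares: a ≡ 3570, b ≡ -910. Check v ∈ {∞, 2, 3, 5, 7, 11, 13, 17, 19}.
v=19: a=19^2·(≡7), b=19^2·(≡10) mod 19; (7|19)=+1, (10|19)=-1; (−1)^{2·2·9}·(+1)^2·(-1)^2 = +1.
v=2: v_2(a)=-1, v_2(b)=3; units ≡ 1, 1 (mod 8); ε·ε+αω+βω = 0·0+-1·0+3·0 ≡ 0  ⇒  (a,b)_2 = +1.
v=7: a=7^-1·(≡5), b=7^1·(≡6) mod 7; (5|7)=-1, (6|7)=-1; (−1)^{-1·1·3}·(-1)^1·(-1)^-1 = -1.
v=17: a=17^3·(≡14), b=17^0·(≡1) mod 17; (14|17)=-1, (1|17)=+1; (−1)^{3·0·8}·(-1)^0·(+1)^3 = +1.
v=3: a=3^1·(≡2), b=3^-4·(≡2) mod 3; (2|3)=-1, (2|3)=-1; (−1)^{1·-4·1}·(-1)^-4·(-1)^1 = -1.
v=11: a=11^-2·(≡2), b=11^-2·(≡5) mod 11; (2|11)=-1, (5|11)=+1; (−1)^{-2·-2·5}·(-1)^-2·(+1)^-2 = +1.
v=5: a=5^-1·(≡4), b=5^1·(≡2) mod 5; (4|5)=+1, (2|5)=-1; (−1)^{-1·1·2}·(+1)^1·(-1)^-1 = -1.
v=13: a=13^2·(≡5), b=13^1·(≡5) mod 13; (5|13)=-1, (5|13)=-1; (−1)^{2·1·6}·(-1)^1·(-1)^2 = -1.
v=∞: 3570 > 0 and -910 < 0  ⇒  (a,b)_∞ = +1.
(3570, -910 / ℚ) ramifies at {3, 5, 7, 13}: a division algebra.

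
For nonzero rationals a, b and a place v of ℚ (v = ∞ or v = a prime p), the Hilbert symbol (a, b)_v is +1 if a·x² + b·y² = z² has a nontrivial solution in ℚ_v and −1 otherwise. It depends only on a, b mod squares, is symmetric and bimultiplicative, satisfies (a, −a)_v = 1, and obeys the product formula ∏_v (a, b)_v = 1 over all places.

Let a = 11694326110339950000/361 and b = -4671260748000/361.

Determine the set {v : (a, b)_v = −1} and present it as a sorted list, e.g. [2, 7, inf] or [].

[2, 7]

Mod squares: a ≡ 595, b ≡ -1870. Check v ∈ {∞, 2, 3, 5, 7, 11, 17, 19}.
v=7: a=7^5·(≡4), b=7^4·(≡6) mod 7; (4|7)=+1, (6|7)=-1; (−1)^{5·4·3}·(+1)^4·(-1)^5 = -1.
v=∞: 595 > 0 and -1870 < 0  ⇒  (a,b)_∞ = +1.
v=19: a=19^-2·(≡7), b=19^-2·(≡17) mod 19; (7|19)=+1, (17|19)=+1; (−1)^{-2·-2·9}·(+1)^-2·(+1)^-2 = +1.
v=2: v_2(a)=4, v_2(b)=5; units ≡ 3, 1 (mod 8); ε·ε+αω+βω = 1·0+4·0+5·1 ≡ 1  ⇒  (a,b)_2 = -1.
v=17: a=17^5·(≡2), b=17^3·(≡15) mod 17; (2|17)=+1, (15|17)=+1; (−1)^{5·3·8}·(+1)^3·(+1)^5 = +1.
v=3: a=3^4·(≡1), b=3^2·(≡2) mod 3; (1|3)=+1, (2|3)=-1; (−1)^{4·2·1}·(+1)^2·(-1)^4 = +1.
v=5: a=5^5·(≡4), b=5^3·(≡1) mod 5; (4|5)=+1, (1|5)=+1; (−1)^{5·3·2}·(+1)^3·(+1)^5 = +1.
v=11: a=11^2·(≡1), b=11^1·(≡7) mod 11; (1|11)=+1, (7|11)=-1; (−1)^{2·1·5}·(+1)^1·(-1)^2 = +1.
|Ram(595, -1870)| = 2, even; anisotropic at {2, 7}.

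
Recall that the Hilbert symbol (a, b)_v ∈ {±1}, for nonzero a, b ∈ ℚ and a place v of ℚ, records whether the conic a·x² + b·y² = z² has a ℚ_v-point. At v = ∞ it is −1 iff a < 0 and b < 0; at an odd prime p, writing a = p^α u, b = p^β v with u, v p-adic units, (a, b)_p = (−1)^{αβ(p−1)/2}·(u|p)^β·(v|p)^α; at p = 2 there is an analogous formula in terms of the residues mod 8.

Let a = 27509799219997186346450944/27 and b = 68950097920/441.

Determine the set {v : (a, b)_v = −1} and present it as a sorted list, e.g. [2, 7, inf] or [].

[2, 5, 37, 47]

(a, b) ≡ (57387, 8695) mod (ℚ^×)²; places V = {2, 3, 5, 7, 11, 37, 47, ∞}.
(a,b)_5: α=0, u≡2; β=1, v≡4 (mod 5); (2|5)=-1, (4|5)=+1; sign (−1)^0·-1^1·+1^0 = -1.
(a,b)_11: α=7, u≡5; β=2, v≡1 (mod 11); (5|11)=+1, (1|11)=+1; sign (−1)^0·+1^2·+1^7 = +1.
(a,b)_47: α=3, u≡15; β=1, v≡13 (mod 47); (15|47)=-1, (13|47)=-1; sign (−1)^1·-1^1·-1^3 = -1.
(a,b)_3: α=-3, u≡1; β=-2, v≡1 (mod 3); (1|3)=+1, (1|3)=+1; sign (−1)^0·+1^-2·+1^-3 = +1.
(a,b)_7: α=0, u≡1; β=-2, v≡2 (mod 7); (1|7)=+1, (2|7)=+1; sign (−1)^0·+1^-2·+1^0 = +1.
(a,b)_2: α=28, β=16; u≡3, v≡7 (mod 8); ε(u)ε(v)=1·1, αω(v)=28·0, βω(u)=16·1; sum ≡ 1  ⇒  -1.
(a,b)_∞: sgn(57387)=+, sgn(8695)=+, so +1.
(a,b)_37: α=3, u≡9; β=1, v≡17 (mod 37); (9|37)=+1, (17|37)=-1; sign (−1)^0·+1^1·-1^3 = -1.
(57387, 8695 / ℚ) ramifies at {2, 5, 37, 47}: a division algebra.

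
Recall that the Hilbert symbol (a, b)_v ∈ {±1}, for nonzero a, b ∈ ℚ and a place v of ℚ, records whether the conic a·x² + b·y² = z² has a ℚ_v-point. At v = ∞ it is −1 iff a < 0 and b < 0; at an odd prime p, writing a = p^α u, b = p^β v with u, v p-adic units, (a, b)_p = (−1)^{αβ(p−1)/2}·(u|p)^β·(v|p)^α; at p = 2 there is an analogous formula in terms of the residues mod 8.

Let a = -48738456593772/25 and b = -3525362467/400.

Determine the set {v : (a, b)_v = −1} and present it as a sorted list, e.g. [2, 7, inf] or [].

[3, 23, 29, inf]

(a, b) ≡ (-627, -667) mod (ℚ^×)²; places V = {2, 3, 5, 11, 19, 23, 29, ∞}.
(a,b)_23: α=2, u≡20; β=1, v≡7 (mod 23); (20|23)=-1, (7|23)=-1; sign (−1)^0·-1^1·-1^2 = -1.
(a,b)_2: α=2, β=-4; u≡5, v≡5 (mod 8); ε(u)ε(v)=0·0, αω(v)=2·1, βω(u)=-4·1; sum ≡ 0  ⇒  +1.
(a,b)_5: α=-2, u≡3; β=-2, v≡3 (mod 5); (3|5)=-1, (3|5)=-1; sign (−1)^0·-1^-2·-1^-2 = +1.
(a,b)_29: α=2, u≡12; β=1, v≡23 (mod 29); (12|29)=-1, (23|29)=+1; sign (−1)^0·-1^1·+1^2 = -1.
(a,b)_3: α=1, u≡1; β=0, v≡2 (mod 3); (1|3)=+1, (2|3)=-1; sign (−1)^0·+1^0·-1^1 = -1.
(a,b)_19: α=3, u≡11; β=2, v≡16 (mod 19); (11|19)=+1, (16|19)=+1; sign (−1)^0·+1^2·+1^3 = +1.
(a,b)_∞: sgn(-627)=−, sgn(-667)=−, so -1.
(a,b)_11: α=3, u≡1; β=4, v≡9 (mod 11); (1|11)=+1, (9|11)=+1; sign (−1)^0·+1^4·+1^3 = +1.
Ram(-627, -667) = {3, 23, 29, ∞}; no ℚ_3-point on the conic.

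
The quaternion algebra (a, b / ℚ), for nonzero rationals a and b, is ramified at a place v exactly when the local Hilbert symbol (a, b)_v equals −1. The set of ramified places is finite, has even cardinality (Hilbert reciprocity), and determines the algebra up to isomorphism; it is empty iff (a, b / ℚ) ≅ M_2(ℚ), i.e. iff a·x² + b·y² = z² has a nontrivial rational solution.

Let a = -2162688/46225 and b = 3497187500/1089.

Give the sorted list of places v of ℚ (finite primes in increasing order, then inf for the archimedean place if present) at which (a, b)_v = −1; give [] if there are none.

Mod squares: a ≡ -33, b ≡ 155. Check v ∈ {∞, 2, 3, 5, 11, 19, 31, 43}.
v=3: a=3^1·(≡1), b=3^-2·(≡2) mod 3; (1|3)=+1, (2|3)=-1; (−1)^{1·-2·1}·(+1)^-2·(-1)^1 = -1.
v=43: a=43^-2·(≡36), b=43^0·(≡18) mod 43; (36|43)=+1, (18|43)=-1; (−1)^{-2·0·21}·(+1)^0·(-1)^-2 = +1.
v=31: a=31^0·(≡30), b=31^1·(≡7) mod 31; (30|31)=-1, (7|31)=+1; (−1)^{0·1·15}·(-1)^1·(+1)^0 = -1.
v=11: a=11^1·(≡2), b=11^-2·(≡9) mod 11; (2|11)=-1, (9|11)=+1; (−1)^{1·-2·5}·(-1)^-2·(+1)^1 = +1.
v=19: a=19^0·(≡16), b=19^2·(≡14) mod 19; (16|19)=+1, (14|19)=-1; (−1)^{0·2·9}·(+1)^2·(-1)^0 = +1.
v=2: v_2(a)=16, v_2(b)=2; units ≡ 7, 3 (mod 8); ε·ε+αω+βω = 1·1+16·1+2·0 ≡ 1  ⇒  (a,b)_2 = -1.
v=∞: -33 < 0 and 155 > 0  ⇒  (a,b)_∞ = +1.
v=5: a=5^-2·(≡3), b=5^7·(≡1) mod 5; (3|5)=-1, (1|5)=+1; (−1)^{-2·7·2}·(-1)^7·(+1)^-2 = -1.
Ram(-33, 155) = {2, 3, 5, 31}; no ℚ_2-point on the conic.

[2, 3, 5, 31]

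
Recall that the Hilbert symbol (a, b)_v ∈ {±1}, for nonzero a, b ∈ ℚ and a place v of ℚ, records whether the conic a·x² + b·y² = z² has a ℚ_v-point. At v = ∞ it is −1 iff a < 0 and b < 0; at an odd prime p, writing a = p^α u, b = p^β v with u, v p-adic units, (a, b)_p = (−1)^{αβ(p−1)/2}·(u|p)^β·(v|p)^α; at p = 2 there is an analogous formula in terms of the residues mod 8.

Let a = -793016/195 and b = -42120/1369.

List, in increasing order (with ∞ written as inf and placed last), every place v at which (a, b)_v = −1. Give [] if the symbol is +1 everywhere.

[3, 7, 13, inf]

(a, b) ≡ (-2730, -130) mod (ℚ^×)²; places V = {2, 3, 5, 7, 13, 17, 37, ∞}.
(a,b)_37: α=0, u≡19; β=-2, v≡23 (mod 37); (19|37)=-1, (23|37)=-1; sign (−1)^0·-1^-2·-1^0 = +1.
(a,b)_3: α=-1, u≡2; β=4, v≡2 (mod 3); (2|3)=-1, (2|3)=-1; sign (−1)^0·-1^4·-1^-1 = -1.
(a,b)_13: α=-1, u≡5; β=1, v≡9 (mod 13); (5|13)=-1, (9|13)=+1; sign (−1)^0·-1^1·+1^-1 = -1.
(a,b)_∞: sgn(-2730)=−, sgn(-130)=−, so -1.
(a,b)_2: α=3, β=3; u≡3, v≡7 (mod 8); ε(u)ε(v)=1·1, αω(v)=3·0, βω(u)=3·1; sum ≡ 0  ⇒  +1.
(a,b)_7: α=3, u≡2; β=0, v≡5 (mod 7); (2|7)=+1, (5|7)=-1; sign (−1)^0·+1^0·-1^3 = -1.
(a,b)_17: α=2, u≡14; β=0, v≡12 (mod 17); (14|17)=-1, (12|17)=-1; sign (−1)^0·-1^0·-1^2 = +1.
(a,b)_5: α=-1, u≡1; β=1, v≡4 (mod 5); (1|5)=+1, (4|5)=+1; sign (−1)^0·+1^1·+1^-1 = +1.
|Ram(-2730, -130)| = 4, even; anisotropic at {3, 7, 13, ∞}.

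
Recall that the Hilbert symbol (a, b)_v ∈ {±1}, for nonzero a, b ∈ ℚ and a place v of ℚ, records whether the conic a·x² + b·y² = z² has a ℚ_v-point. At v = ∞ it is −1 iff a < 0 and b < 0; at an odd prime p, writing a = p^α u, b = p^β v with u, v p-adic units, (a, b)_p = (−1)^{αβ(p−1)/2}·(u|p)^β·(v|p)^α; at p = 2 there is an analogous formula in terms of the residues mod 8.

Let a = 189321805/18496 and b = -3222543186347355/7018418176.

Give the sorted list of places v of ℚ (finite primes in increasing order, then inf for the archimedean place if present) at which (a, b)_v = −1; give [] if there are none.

(a, b) ≡ (205, -6355) mod (ℚ^×)²; places V = {2, 3, 5, 7, 11, 13, 17, 19, 31, 41, ∞}.
(a,b)_3: α=0, u≡1; β=2, v≡2 (mod 3); (1|3)=+1, (2|3)=-1; sign (−1)^0·+1^2·-1^0 = +1.
(a,b)_∞: sgn(205)=+, sgn(-6355)=−, so +1.
(a,b)_11: α=0, u≡7; β=-2, v≡4 (mod 11); (7|11)=-1, (4|11)=+1; sign (−1)^0·-1^-2·+1^0 = +1.
(a,b)_2: α=-6, β=-12; u≡5, v≡5 (mod 8); ε(u)ε(v)=0·0, αω(v)=-6·1, βω(u)=-12·1; sum ≡ 0  ⇒  +1.
(a,b)_19: α=0, u≡18; β=2, v≡18 (mod 19); (18|19)=-1, (18|19)=-1; sign (−1)^0·-1^2·-1^0 = +1.
(a,b)_5: α=1, u≡1; β=1, v≡4 (mod 5); (1|5)=+1, (4|5)=+1; sign (−1)^0·+1^1·+1^1 = +1.
(a,b)_41: α=1, u≡37; β=1, v≡9 (mod 41); (37|41)=+1, (9|41)=+1; sign (−1)^0·+1^1·+1^1 = +1.
(a,b)_17: α=-2, u≡1; β=-2, v≡6 (mod 17); (1|17)=+1, (6|17)=-1; sign (−1)^0·+1^-2·-1^-2 = +1.
(a,b)_13: α=0, u≡1; β=2, v≡8 (mod 13); (1|13)=+1, (8|13)=-1; sign (−1)^0·+1^2·-1^0 = +1.
(a,b)_31: α=4, u≡18; β=5, v≡17 (mod 31); (18|31)=+1, (17|31)=-1; sign (−1)^0·+1^5·-1^4 = +1.
(a,b)_7: α=0, u≡4; β=-2, v≡1 (mod 7); (4|7)=+1, (1|7)=+1; sign (−1)^0·+1^-2·+1^0 = +1.
Ram(a, b) = ∅: the form 205·x² + -6355·y² − z² is isotropic over every ℚ_v, so by Hasse–Minkowski it is isotropic over ℚ.

[]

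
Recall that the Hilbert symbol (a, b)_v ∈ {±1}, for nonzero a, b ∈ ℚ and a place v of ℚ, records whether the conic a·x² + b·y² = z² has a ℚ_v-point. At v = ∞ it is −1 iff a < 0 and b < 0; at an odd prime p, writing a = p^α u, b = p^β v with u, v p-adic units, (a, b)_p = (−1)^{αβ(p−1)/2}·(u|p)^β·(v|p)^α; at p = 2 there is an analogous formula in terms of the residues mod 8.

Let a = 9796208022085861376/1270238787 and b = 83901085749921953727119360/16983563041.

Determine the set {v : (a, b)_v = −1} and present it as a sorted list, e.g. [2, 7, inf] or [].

(a, b) ≡ (78, 12710) mod (ℚ^×)²; places V = {2, 3, 5, 7, 11, 13, 19, 31, 41, ∞}.
(a,b)_19: α=-6, u≡14; β=-8, v≡2 (mod 19); (14|19)=-1, (2|19)=-1; sign (−1)^0·-1^-8·-1^-6 = +1.
(a,b)_31: α=2, u≡28; β=3, v≡4 (mod 31); (28|31)=+1, (4|31)=+1; sign (−1)^0·+1^3·+1^2 = +1.
(a,b)_∞: sgn(78)=+, sgn(12710)=+, so +1.
(a,b)_41: α=2, u≡33; β=3, v≡39 (mod 41); (33|41)=+1, (39|41)=+1; sign (−1)^0·+1^3·+1^2 = +1.
(a,b)_13: α=1, u≡2; β=2, v≡4 (mod 13); (2|13)=-1, (4|13)=+1; sign (−1)^0·-1^2·+1^1 = +1.
(a,b)_5: α=0, u≡3; β=1, v≡2 (mod 5); (3|5)=-1, (2|5)=-1; sign (−1)^0·-1^1·-1^0 = -1.
(a,b)_2: α=15, β=23; u≡7, v≡3 (mod 8); ε(u)ε(v)=1·1, αω(v)=15·1, βω(u)=23·0; sum ≡ 0  ⇒  +1.
(a,b)_3: α=-3, u≡2; β=0, v≡2 (mod 3); (2|3)=-1, (2|3)=-1; sign (−1)^0·-1^0·-1^-3 = -1.
(a,b)_7: α=6, u≡4; β=8, v≡5 (mod 7); (4|7)=+1, (5|7)=-1; sign (−1)^0·+1^8·-1^6 = +1.
(a,b)_11: α=2, u≡5; β=0, v≡3 (mod 11); (5|11)=+1, (3|11)=+1; sign (−1)^0·+1^0·+1^2 = +1.
(78, 12710 / ℚ) ramifies at {3, 5}: a division algebra.

[3, 5]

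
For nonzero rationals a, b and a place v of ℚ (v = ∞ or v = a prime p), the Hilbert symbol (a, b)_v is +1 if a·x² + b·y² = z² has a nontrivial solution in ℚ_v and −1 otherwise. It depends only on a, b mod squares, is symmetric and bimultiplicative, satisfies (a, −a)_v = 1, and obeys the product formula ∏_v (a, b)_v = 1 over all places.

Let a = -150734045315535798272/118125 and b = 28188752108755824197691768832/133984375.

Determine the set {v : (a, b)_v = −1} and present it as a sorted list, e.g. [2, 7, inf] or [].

[2, 13, 17, 19, 31, 41]

(a, b) ≡ (-101141313, 2346799) mod (ℚ^×)²; places V = {2, 3, 5, 7, 11, 13, 17, 19, 31, 37, 41, ∞}.
(a,b)_37: α=1, u≡7; β=1, v≡26 (mod 37); (7|37)=+1, (26|37)=+1; sign (−1)^0·+1^1·+1^1 = +1.
(a,b)_7: α=-1, u≡1; β=-3, v≡6 (mod 7); (1|7)=+1, (6|7)=-1; sign (−1)^1·+1^-3·-1^-1 = +1.
(a,b)_5: α=-4, u≡2; β=-8, v≡4 (mod 5); (2|5)=-1, (4|5)=+1; sign (−1)^0·-1^-8·+1^-4 = +1.
(a,b)_13: α=3, u≡4; β=3, v≡5 (mod 13); (4|13)=+1, (5|13)=-1; sign (−1)^0·+1^3·-1^3 = -1.
(a,b)_31: α=1, u≡11; β=2, v≡11 (mod 31); (11|31)=-1, (11|31)=-1; sign (−1)^0·-1^2·-1^1 = -1.
(a,b)_17: α=1, u≡15; β=1, v≡7 (mod 17); (15|17)=+1, (7|17)=-1; sign (−1)^0·+1^1·-1^1 = -1.
(a,b)_41: α=4, u≡34; β=5, v≡15 (mod 41); (34|41)=-1, (15|41)=-1; sign (−1)^0·-1^5·-1^4 = -1.
(a,b)_19: α=1, u≡10; β=2, v≡15 (mod 19); (10|19)=-1, (15|19)=-1; sign (−1)^0·-1^2·-1^1 = -1.
(a,b)_3: α=-3, u≡1; β=0, v≡1 (mod 3); (1|3)=+1, (1|3)=+1; sign (−1)^0·+1^0·+1^-3 = +1.
(a,b)_11: α=0, u≡6; β=2, v≡9 (mod 11); (6|11)=-1, (9|11)=+1; sign (−1)^0·-1^2·+1^0 = +1.
(a,b)_2: α=16, β=22; u≡7, v≡7 (mod 8); ε(u)ε(v)=1·1, αω(v)=16·0, βω(u)=22·0; sum ≡ 1  ⇒  -1.
(a,b)_∞: sgn(-101141313)=−, sgn(2346799)=+, so +1.
|Ram(-101141313, 2346799)| = 6, even; anisotropic at {2, 13, 17, 19, 31, 41}.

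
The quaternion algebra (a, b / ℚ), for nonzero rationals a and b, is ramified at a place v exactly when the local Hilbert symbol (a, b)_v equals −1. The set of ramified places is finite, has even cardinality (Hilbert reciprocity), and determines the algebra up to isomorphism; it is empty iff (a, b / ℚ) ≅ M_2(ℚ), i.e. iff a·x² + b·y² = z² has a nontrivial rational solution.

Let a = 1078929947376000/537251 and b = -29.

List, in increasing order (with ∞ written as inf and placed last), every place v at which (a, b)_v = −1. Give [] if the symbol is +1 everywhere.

[2, 23, 29, 37]

Mod squares: a ≡ 2714690, b ≡ -29. Check v ∈ {∞, 2, 3, 5, 11, 13, 17, 19, 23, 29, 37}.
v=23: a=23^1·(≡19), b=23^0·(≡17) mod 23; (19|23)=-1, (17|23)=-1; (−1)^{1·0·11}·(-1)^0·(-1)^1 = -1.
v=19: a=19^2·(≡15), b=19^0·(≡9) mod 19; (15|19)=-1, (9|19)=+1; (−1)^{2·0·9}·(-1)^0·(+1)^2 = +1.
v=11: a=11^-1·(≡5), b=11^0·(≡4) mod 11; (5|11)=+1, (4|11)=+1; (−1)^{-1·0·5}·(+1)^0·(+1)^-1 = +1.
v=37: a=37^1·(≡11), b=37^0·(≡8) mod 37; (11|37)=+1, (8|37)=-1; (−1)^{1·0·18}·(+1)^0·(-1)^1 = -1.
v=13: a=13^-2·(≡10), b=13^0·(≡10) mod 13; (10|13)=+1, (10|13)=+1; (−1)^{-2·0·6}·(+1)^0·(+1)^-2 = +1.
v=29: a=29^3·(≡17), b=29^1·(≡28) mod 29; (17|29)=-1, (28|29)=+1; (−1)^{3·1·14}·(-1)^1·(+1)^3 = -1.
v=2: v_2(a)=7, v_2(b)=0; units ≡ 1, 3 (mod 8); ε·ε+αω+βω = 0·1+7·1+0·0 ≡ 1  ⇒  (a,b)_2 = -1.
v=∞: 2714690 > 0 and -29 < 0  ⇒  (a,b)_∞ = +1.
v=17: a=17^-2·(≡11), b=17^0·(≡5) mod 17; (11|17)=-1, (5|17)=-1; (−1)^{-2·0·8}·(-1)^0·(-1)^-2 = +1.
v=5: a=5^3·(≡3), b=5^0·(≡1) mod 5; (3|5)=-1, (1|5)=+1; (−1)^{3·0·2}·(-1)^0·(+1)^3 = +1.
v=3: a=3^2·(≡2), b=3^0·(≡1) mod 3; (2|3)=-1, (1|3)=+1; (−1)^{2·0·1}·(-1)^0·(+1)^2 = +1.
|Ram(2714690, -29)| = 4, even; anisotropic at {2, 23, 29, 37}.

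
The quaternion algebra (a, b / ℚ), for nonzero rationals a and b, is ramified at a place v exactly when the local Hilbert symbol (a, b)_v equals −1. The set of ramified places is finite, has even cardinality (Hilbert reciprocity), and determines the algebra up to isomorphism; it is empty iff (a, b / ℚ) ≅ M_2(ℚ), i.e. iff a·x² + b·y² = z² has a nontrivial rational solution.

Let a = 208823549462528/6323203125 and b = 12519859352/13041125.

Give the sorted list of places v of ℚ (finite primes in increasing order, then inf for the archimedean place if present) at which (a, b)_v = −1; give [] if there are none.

[2, 5]

Mod squares: a ≡ 170, b ≡ 910. Check v ∈ {∞, 2, 3, 5, 7, 11, 13, 17, 19, 23, 29}.
v=3: a=3^-2·(≡2), b=3^0·(≡1) mod 3; (2|3)=-1, (1|3)=+1; (−1)^{-2·0·1}·(-1)^0·(+1)^-2 = +1.
v=19: a=19^0·(≡10), b=19^-2·(≡6) mod 19; (10|19)=-1, (6|19)=+1; (−1)^{0·-2·9}·(-1)^-2·(+1)^0 = +1.
v=2: v_2(a)=11, v_2(b)=3; units ≡ 5, 7 (mod 8); ε·ε+αω+βω = 0·1+11·0+3·1 ≡ 1  ⇒  (a,b)_2 = -1.
v=∞: 170 > 0 and 910 > 0  ⇒  (a,b)_∞ = +1.
v=5: a=5^-7·(≡4), b=5^-3·(≡3) mod 5; (4|5)=+1, (3|5)=-1; (−1)^{-7·-3·2}·(+1)^-3·(-1)^-7 = -1.
v=17: a=17^-1·(≡7), b=17^-2·(≡2) mod 17; (7|17)=-1, (2|17)=+1; (−1)^{-1·-2·8}·(-1)^-2·(+1)^-1 = +1.
v=23: a=23^-2·(≡4), b=23^0·(≡16) mod 23; (4|23)=+1, (16|23)=+1; (−1)^{-2·0·11}·(+1)^0·(+1)^-2 = +1.
v=7: a=7^2·(≡2), b=7^1·(≡2) mod 7; (2|7)=+1, (2|7)=+1; (−1)^{2·1·3}·(+1)^1·(+1)^2 = +1.
v=29: a=29^2·(≡4), b=29^2·(≡17) mod 29; (4|29)=+1, (17|29)=-1; (−1)^{2·2·14}·(+1)^2·(-1)^2 = +1.
v=13: a=13^2·(≡1), b=13^3·(≡11) mod 13; (1|13)=+1, (11|13)=-1; (−1)^{2·3·6}·(+1)^3·(-1)^2 = +1.
v=11: a=11^4·(≡3), b=11^2·(≡2) mod 11; (3|11)=+1, (2|11)=-1; (−1)^{4·2·5}·(+1)^2·(-1)^4 = +1.
Ram(170, 910) = {2, 5}; no ℚ_2-point on the conic.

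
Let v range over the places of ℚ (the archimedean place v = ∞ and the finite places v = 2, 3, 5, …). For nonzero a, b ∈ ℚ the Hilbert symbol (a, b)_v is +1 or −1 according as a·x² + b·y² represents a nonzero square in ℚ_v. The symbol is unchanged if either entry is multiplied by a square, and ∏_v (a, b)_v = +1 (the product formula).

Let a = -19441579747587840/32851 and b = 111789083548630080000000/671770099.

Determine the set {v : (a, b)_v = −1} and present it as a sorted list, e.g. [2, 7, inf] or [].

Mod squares: a ≡ -303485, b ≡ 13195. Check v ∈ {∞, 2, 3, 5, 7, 11, 13, 19, 23, 29}.
v=29: a=29^1·(≡20), b=29^1·(≡20) mod 29; (20|29)=+1, (20|29)=+1; (−1)^{1·1·14}·(+1)^1·(+1)^1 = +1.
v=3: a=3^16·(≡1), b=3^16·(≡1) mod 3; (1|3)=+1, (1|3)=+1; (−1)^{16·16·1}·(+1)^16·(+1)^16 = +1.
v=19: a=19^-2·(≡2), b=19^-2·(≡7) mod 19; (2|19)=-1, (7|19)=+1; (−1)^{-2·-2·9}·(-1)^-2·(+1)^-2 = +1.
v=11: a=11^0·(≡3), b=11^-2·(≡6) mod 11; (3|11)=+1, (6|11)=-1; (−1)^{0·-2·5}·(+1)^-2·(-1)^0 = +1.
v=23: a=23^3·(≡7), b=23^4·(≡12) mod 23; (7|23)=-1, (12|23)=+1; (−1)^{3·4·11}·(-1)^4·(+1)^3 = +1.
v=5: a=5^1·(≡2), b=5^7·(≡1) mod 5; (2|5)=-1, (1|5)=+1; (−1)^{1·7·2}·(-1)^7·(+1)^1 = -1.
v=2: v_2(a)=8, v_2(b)=12; units ≡ 3, 3 (mod 8); ε·ε+αω+βω = 1·1+8·1+12·1 ≡ 1  ⇒  (a,b)_2 = -1.
v=∞: -303485 < 0 and 13195 > 0  ⇒  (a,b)_∞ = +1.
v=13: a=13^-1·(≡3), b=13^-3·(≡3) mod 13; (3|13)=+1, (3|13)=+1; (−1)^{-1·-3·6}·(+1)^-3·(+1)^-1 = +1.
v=7: a=7^-1·(≡6), b=7^-1·(≡2) mod 7; (6|7)=-1, (2|7)=+1; (−1)^{-1·-1·3}·(-1)^-1·(+1)^-1 = +1.
(-303485, 13195 / ℚ) ramifies at {2, 5}: a division algebra.

[2, 5]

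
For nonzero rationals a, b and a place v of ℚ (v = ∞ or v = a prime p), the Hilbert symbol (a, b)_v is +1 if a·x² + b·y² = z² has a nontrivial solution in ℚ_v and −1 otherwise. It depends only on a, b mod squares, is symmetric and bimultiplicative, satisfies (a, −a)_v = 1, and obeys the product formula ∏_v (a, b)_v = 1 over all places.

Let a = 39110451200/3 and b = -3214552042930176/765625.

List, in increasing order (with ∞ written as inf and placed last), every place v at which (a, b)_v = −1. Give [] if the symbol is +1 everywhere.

Mod squares: a ≡ 6, b ≡ -27094. Check v ∈ {∞, 2, 3, 5, 7, 13, 19, 23, 31}.
v=2: v_2(a)=13, v_2(b)=15; units ≡ 3, 5 (mod 8); ε·ε+αω+βω = 1·0+13·1+15·1 ≡ 0  ⇒  (a,b)_2 = +1.
v=13: a=13^0·(≡5), b=13^2·(≡6) mod 13; (5|13)=-1, (6|13)=-1; (−1)^{0·2·6}·(-1)^2·(-1)^0 = +1.
v=3: a=3^-1·(≡2), b=3^4·(≡2) mod 3; (2|3)=-1, (2|3)=-1; (−1)^{-1·4·1}·(-1)^4·(-1)^-1 = -1.
v=31: a=31^0·(≡11), b=31^1·(≡25) mod 31; (11|31)=-1, (25|31)=+1; (−1)^{0·1·15}·(-1)^1·(+1)^0 = -1.
v=23: a=23^2·(≡12), b=23^3·(≡1) mod 23; (12|23)=+1, (1|23)=+1; (−1)^{2·3·11}·(+1)^3·(+1)^2 = +1.
v=5: a=5^2·(≡1), b=5^-6·(≡1) mod 5; (1|5)=+1, (1|5)=+1; (−1)^{2·-6·2}·(+1)^-6·(+1)^2 = +1.
v=7: a=7^0·(≡3), b=7^-2·(≡3) mod 7; (3|7)=-1, (3|7)=-1; (−1)^{0·-2·3}·(-1)^-2·(-1)^0 = +1.
v=19: a=19^2·(≡1), b=19^1·(≡10) mod 19; (1|19)=+1, (10|19)=-1; (−1)^{2·1·9}·(+1)^1·(-1)^2 = +1.
v=∞: 6 > 0 and -27094 < 0  ⇒  (a,b)_∞ = +1.
(6, -27094 / ℚ) ramifies at {3, 31}: a division algebra.

[3, 31]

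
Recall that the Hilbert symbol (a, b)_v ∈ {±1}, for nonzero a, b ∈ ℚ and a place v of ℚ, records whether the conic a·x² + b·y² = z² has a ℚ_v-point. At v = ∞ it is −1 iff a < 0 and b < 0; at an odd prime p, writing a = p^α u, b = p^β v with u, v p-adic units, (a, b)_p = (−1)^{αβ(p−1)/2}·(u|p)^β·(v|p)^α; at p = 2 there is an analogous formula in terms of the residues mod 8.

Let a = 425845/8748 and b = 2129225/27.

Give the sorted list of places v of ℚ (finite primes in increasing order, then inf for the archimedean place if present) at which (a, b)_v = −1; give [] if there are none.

Mod squares: a ≡ 2415, b ≡ 483. Check v ∈ {∞, 2, 3, 5, 7, 23}.
v=2: v_2(a)=-2, v_2(b)=0; units ≡ 7, 3 (mod 8); ε·ε+αω+βω = 1·1+-2·1+0·0 ≡ 1  ⇒  (a,b)_2 = -1.
v=7: a=7^1·(≡1), b=7^1·(≡3) mod 7; (1|7)=+1, (3|7)=-1; (−1)^{1·1·3}·(+1)^1·(-1)^1 = +1.
v=∞: 2415 > 0 and 483 > 0  ⇒  (a,b)_∞ = +1.
v=23: a=23^3·(≡13), b=23^3·(≡15) mod 23; (13|23)=+1, (15|23)=-1; (−1)^{3·3·11}·(+1)^3·(-1)^3 = +1.
v=5: a=5^1·(≡3), b=5^2·(≡2) mod 5; (3|5)=-1, (2|5)=-1; (−1)^{1·2·2}·(-1)^2·(-1)^1 = -1.
v=3: a=3^-7·(≡1), b=3^-3·(≡2) mod 3; (1|3)=+1, (2|3)=-1; (−1)^{-7·-3·1}·(+1)^-3·(-1)^-7 = +1.
(2415, 483 / ℚ) ramifies at {2, 5}: a division algebra.

[2, 5]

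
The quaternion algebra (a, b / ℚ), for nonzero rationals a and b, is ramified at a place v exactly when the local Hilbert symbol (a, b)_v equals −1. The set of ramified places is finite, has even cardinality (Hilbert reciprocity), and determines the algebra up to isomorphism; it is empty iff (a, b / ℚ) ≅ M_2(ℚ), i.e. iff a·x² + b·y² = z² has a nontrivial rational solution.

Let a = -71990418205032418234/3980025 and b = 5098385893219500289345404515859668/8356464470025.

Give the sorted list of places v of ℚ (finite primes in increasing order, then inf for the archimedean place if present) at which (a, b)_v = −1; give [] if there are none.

[2, 11]

Mod squares: a ≡ -3034, b ≡ 21197. Check v ∈ {∞, 2, 3, 5, 7, 11, 13, 19, 23, 31, 37, 41, 43, 47}.
v=23: a=23^0·(≡16), b=23^-2·(≡19) mod 23; (16|23)=+1, (19|23)=-1; (−1)^{0·-2·11}·(+1)^-2·(-1)^0 = +1.
v=13: a=13^4·(≡11), b=13^4·(≡6) mod 13; (11|13)=-1, (6|13)=-1; (−1)^{4·4·6}·(-1)^4·(-1)^4 = +1.
v=3: a=3^-2·(≡2), b=3^-6·(≡2) mod 3; (2|3)=-1, (2|3)=-1; (−1)^{-2·-6·1}·(-1)^-6·(-1)^-2 = +1.
v=5: a=5^-2·(≡1), b=5^-2·(≡3) mod 5; (1|5)=+1, (3|5)=-1; (−1)^{-2·-2·2}·(+1)^-2·(-1)^-2 = +1.
v=19: a=19^-2·(≡9), b=19^-2·(≡12) mod 19; (9|19)=+1, (12|19)=-1; (−1)^{-2·-2·9}·(+1)^-2·(-1)^-2 = +1.
v=47: a=47^2·(≡17), b=47^1·(≡21) mod 47; (17|47)=+1, (21|47)=+1; (−1)^{2·1·23}·(+1)^1·(+1)^2 = +1.
v=43: a=43^2·(≡29), b=43^4·(≡35) mod 43; (29|43)=-1, (35|43)=+1; (−1)^{2·4·21}·(-1)^4·(+1)^2 = +1.
v=41: a=41^3·(≡4), b=41^5·(≡21) mod 41; (4|41)=+1, (21|41)=+1; (−1)^{3·5·20}·(+1)^5·(+1)^3 = +1.
v=37: a=37^1·(≡19), b=37^4·(≡25) mod 37; (19|37)=-1, (25|37)=+1; (−1)^{1·4·18}·(-1)^4·(+1)^1 = +1.
v=∞: -3034 < 0 and 21197 > 0  ⇒  (a,b)_∞ = +1.
v=11: a=11^2·(≡8), b=11^3·(≡6) mod 11; (8|11)=-1, (6|11)=-1; (−1)^{2·3·5}·(-1)^3·(-1)^2 = -1.
v=7: a=7^-2·(≡1), b=7^-4·(≡4) mod 7; (1|7)=+1, (4|7)=+1; (−1)^{-2·-4·3}·(+1)^-4·(+1)^-2 = +1.
v=31: a=31^0·(≡5), b=31^2·(≡24) mod 31; (5|31)=+1, (24|31)=-1; (−1)^{0·2·15}·(+1)^2·(-1)^0 = +1.
v=2: v_2(a)=1, v_2(b)=2; units ≡ 3, 5 (mod 8); ε·ε+αω+βω = 1·0+1·1+2·1 ≡ 1  ⇒  (a,b)_2 = -1.
Ram(-3034, 21197) = {2, 11}; no ℚ_2-point on the conic.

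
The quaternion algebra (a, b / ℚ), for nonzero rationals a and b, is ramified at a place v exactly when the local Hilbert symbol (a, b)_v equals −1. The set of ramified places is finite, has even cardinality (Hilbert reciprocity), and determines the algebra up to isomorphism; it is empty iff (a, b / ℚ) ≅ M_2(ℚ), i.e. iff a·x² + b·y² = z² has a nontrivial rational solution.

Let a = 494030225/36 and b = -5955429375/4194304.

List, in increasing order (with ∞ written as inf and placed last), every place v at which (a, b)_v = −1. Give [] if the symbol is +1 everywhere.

[29, 31, 41, 43]

Mod squares: a ≡ 19761209, b ≡ -21607. Check v ∈ {∞, 2, 3, 5, 7, 13, 17, 23, 29, 31, 41, 43, 53}.
v=43: a=43^1·(≡32), b=43^0·(≡12) mod 43; (32|43)=-1, (12|43)=-1; (−1)^{1·0·21}·(-1)^0·(-1)^1 = -1.
v=13: a=13^1·(≡1), b=13^0·(≡4) mod 13; (1|13)=+1, (4|13)=+1; (−1)^{1·0·6}·(+1)^0·(+1)^1 = +1.
v=5: a=5^2·(≡4), b=5^4·(≡2) mod 5; (4|5)=+1, (2|5)=-1; (−1)^{2·4·2}·(+1)^4·(-1)^2 = +1.
v=31: a=31^0·(≡24), b=31^1·(≡16) mod 31; (24|31)=-1, (16|31)=+1; (−1)^{0·1·15}·(-1)^1·(+1)^0 = -1.
v=7: a=7^0·(≡3), b=7^2·(≡4) mod 7; (3|7)=-1, (4|7)=+1; (−1)^{0·2·3}·(-1)^2·(+1)^0 = +1.
v=17: a=17^0·(≡4), b=17^1·(≡13) mod 17; (4|17)=+1, (13|17)=+1; (−1)^{0·1·8}·(+1)^1·(+1)^0 = +1.
v=29: a=29^1·(≡12), b=29^0·(≡8) mod 29; (12|29)=-1, (8|29)=-1; (−1)^{1·0·14}·(-1)^0·(-1)^1 = -1.
v=41: a=41^0·(≡19), b=41^1·(≡14) mod 41; (19|41)=-1, (14|41)=-1; (−1)^{0·1·20}·(-1)^1·(-1)^0 = -1.
v=3: a=3^-2·(≡2), b=3^2·(≡2) mod 3; (2|3)=-1, (2|3)=-1; (−1)^{-2·2·1}·(-1)^2·(-1)^-2 = +1.
v=23: a=23^1·(≡1), b=23^0·(≡1) mod 23; (1|23)=+1, (1|23)=+1; (−1)^{1·0·11}·(+1)^0·(+1)^1 = +1.
v=53: a=53^1·(≡31), b=53^0·(≡37) mod 53; (31|53)=-1, (37|53)=+1; (−1)^{1·0·26}·(-1)^0·(+1)^1 = +1.
v=2: v_2(a)=-2, v_2(b)=-22; units ≡ 1, 1 (mod 8); ε·ε+αω+βω = 0·0+-2·0+-22·0 ≡ 0  ⇒  (a,b)_2 = +1.
v=∞: 19761209 > 0 and -21607 < 0  ⇒  (a,b)_∞ = +1.
Ram(19761209, -21607) = {29, 31, 41, 43}; no ℚ_29-point on the conic.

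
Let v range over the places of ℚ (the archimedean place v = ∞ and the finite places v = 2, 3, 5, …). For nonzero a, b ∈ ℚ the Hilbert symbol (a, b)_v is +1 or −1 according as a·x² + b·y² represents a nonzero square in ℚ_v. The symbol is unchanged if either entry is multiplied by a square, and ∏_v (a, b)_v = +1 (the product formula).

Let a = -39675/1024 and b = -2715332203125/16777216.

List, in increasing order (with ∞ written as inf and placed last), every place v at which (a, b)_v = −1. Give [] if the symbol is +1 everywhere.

[23, inf]

(a, b) ≡ (-3, -69) mod (ℚ^×)²; places V = {2, 3, 5, 23, ∞}.
(a,b)_2: α=-10, β=-24; u≡5, v≡3 (mod 8); ε(u)ε(v)=0·1, αω(v)=-10·1, βω(u)=-24·1; sum ≡ 0  ⇒  +1.
(a,b)_5: α=2, u≡2; β=6, v≡4 (mod 5); (2|5)=-1, (4|5)=+1; sign (−1)^0·-1^6·+1^2 = +1.
(a,b)_3: α=1, u≡2; β=3, v≡1 (mod 3); (2|3)=-1, (1|3)=+1; sign (−1)^1·-1^3·+1^1 = +1.
(a,b)_23: α=2, u≡11; β=5, v≡15 (mod 23); (11|23)=-1, (15|23)=-1; sign (−1)^0·-1^5·-1^2 = -1.
(a,b)_∞: sgn(-3)=−, sgn(-69)=−, so -1.
|Ram(-3, -69)| = 2, even; anisotropic at {23, ∞}.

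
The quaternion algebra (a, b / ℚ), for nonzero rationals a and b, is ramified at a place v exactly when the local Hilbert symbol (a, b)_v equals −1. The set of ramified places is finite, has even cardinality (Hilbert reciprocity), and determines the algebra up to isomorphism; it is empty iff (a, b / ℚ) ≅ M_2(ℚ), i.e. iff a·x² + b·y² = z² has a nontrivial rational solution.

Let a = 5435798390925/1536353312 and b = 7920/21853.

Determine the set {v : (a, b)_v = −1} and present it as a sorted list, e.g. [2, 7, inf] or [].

[2, 11]

(a, b) ≡ (714, 715) mod (ℚ^×)²; places V = {2, 3, 5, 7, 11, 13, 17, 23, 29, 37, 41, ∞}.
(a,b)_3: α=1, u≡1; β=2, v≡1 (mod 3); (1|3)=+1, (1|3)=+1; sign (−1)^0·+1^2·+1^1 = +1.
(a,b)_23: α=2, u≡9; β=0, v≡18 (mod 23); (9|23)=+1, (18|23)=+1; sign (−1)^0·+1^0·+1^2 = +1.
(a,b)_7: α=1, u≡4; β=0, v≡4 (mod 7); (4|7)=+1, (4|7)=+1; sign (−1)^0·+1^0·+1^1 = +1.
(a,b)_2: α=-5, β=4; u≡5, v≡3 (mod 8); ε(u)ε(v)=0·1, αω(v)=-5·1, βω(u)=4·1; sum ≡ 1  ⇒  -1.
(a,b)_13: α=-4, u≡10; β=-1, v≡4 (mod 13); (10|13)=+1, (4|13)=+1; sign (−1)^0·+1^-1·+1^-4 = +1.
(a,b)_41: α=-2, u≡12; β=-2, v≡10 (mod 41); (12|41)=-1, (10|41)=+1; sign (−1)^0·-1^-2·+1^-2 = +1.
(a,b)_17: α=1, u≡13; β=0, v≡4 (mod 17); (13|17)=+1, (4|17)=+1; sign (−1)^0·+1^0·+1^1 = +1.
(a,b)_5: α=2, u≡1; β=1, v≡3 (mod 5); (1|5)=+1, (3|5)=-1; sign (−1)^0·+1^1·-1^2 = +1.
(a,b)_∞: sgn(714)=+, sgn(715)=+, so +1.
(a,b)_29: α=2, u≡19; β=0, v≡2 (mod 29); (19|29)=-1, (2|29)=-1; sign (−1)^0·-1^0·-1^2 = +1.
(a,b)_11: α=0, u≡10; β=1, v≡7 (mod 11); (10|11)=-1, (7|11)=-1; sign (−1)^0·-1^1·-1^0 = -1.
(a,b)_37: α=2, u≡21; β=0, v≡21 (mod 37); (21|37)=+1, (21|37)=+1; sign (−1)^0·+1^0·+1^2 = +1.
Ram(714, 715) = {2, 11}; no ℚ_2-point on the conic.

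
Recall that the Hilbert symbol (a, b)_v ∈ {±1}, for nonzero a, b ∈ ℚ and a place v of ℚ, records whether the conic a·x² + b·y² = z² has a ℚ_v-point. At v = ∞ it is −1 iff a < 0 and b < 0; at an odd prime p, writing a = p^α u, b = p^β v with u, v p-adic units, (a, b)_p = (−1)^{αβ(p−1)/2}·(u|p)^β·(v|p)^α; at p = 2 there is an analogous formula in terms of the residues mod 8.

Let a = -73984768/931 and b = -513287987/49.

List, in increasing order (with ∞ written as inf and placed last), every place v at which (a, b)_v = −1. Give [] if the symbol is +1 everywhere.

(a, b) ≡ (-5491057, -1776083) mod (ℚ^×)²; places V = {2, 7, 11, 13, 17, 19, 23, 31, 43, 47, 53, ∞}.
(a,b)_7: α=-2, u≡2; β=-2, v≡5 (mod 7); (2|7)=+1, (5|7)=-1; sign (−1)^0·+1^-2·-1^-2 = +1.
(a,b)_2: α=8, β=0; u≡7, v≡5 (mod 8); ε(u)ε(v)=1·0, αω(v)=8·1, βω(u)=0·0; sum ≡ 0  ⇒  +1.
(a,b)_13: α=1, u≡7; β=0, v≡10 (mod 13); (7|13)=-1, (10|13)=+1; sign (−1)^0·-1^0·+1^1 = +1.
(a,b)_31: α=0, u≡18; β=1, v≡11 (mod 31); (18|31)=+1, (11|31)=-1; sign (−1)^0·+1^1·-1^0 = +1.
(a,b)_47: α=1, u≡44; β=1, v≡20 (mod 47); (44|47)=-1, (20|47)=-1; sign (−1)^1·-1^1·-1^1 = -1.
(a,b)_∞: sgn(-5491057)=−, sgn(-1776083)=−, so -1.
(a,b)_11: α=1, u≡1; β=0, v≡6 (mod 11); (1|11)=+1, (6|11)=-1; sign (−1)^0·+1^0·-1^1 = -1.
(a,b)_53: α=0, u≡30; β=1, v≡37 (mod 53); (30|53)=-1, (37|53)=+1; sign (−1)^0·-1^1·+1^0 = -1.
(a,b)_43: α=1, u≡4; β=0, v≡22 (mod 43); (4|43)=+1, (22|43)=-1; sign (−1)^0·+1^0·-1^1 = -1.
(a,b)_17: α=0, u≡5; β=2, v≡4 (mod 17); (5|17)=-1, (4|17)=+1; sign (−1)^0·-1^2·+1^0 = +1.
(a,b)_23: α=0, u≡2; β=1, v≡18 (mod 23); (2|23)=+1, (18|23)=+1; sign (−1)^0·+1^1·+1^0 = +1.
(a,b)_19: α=-1, u≡17; β=0, v≡10 (mod 19); (17|19)=+1, (10|19)=-1; sign (−1)^0·+1^0·-1^-1 = -1.
Ram(-5491057, -1776083) = {11, 19, 43, 47, 53, ∞}; no ℚ_11-point on the conic.

[11, 19, 43, 47, 53, inf]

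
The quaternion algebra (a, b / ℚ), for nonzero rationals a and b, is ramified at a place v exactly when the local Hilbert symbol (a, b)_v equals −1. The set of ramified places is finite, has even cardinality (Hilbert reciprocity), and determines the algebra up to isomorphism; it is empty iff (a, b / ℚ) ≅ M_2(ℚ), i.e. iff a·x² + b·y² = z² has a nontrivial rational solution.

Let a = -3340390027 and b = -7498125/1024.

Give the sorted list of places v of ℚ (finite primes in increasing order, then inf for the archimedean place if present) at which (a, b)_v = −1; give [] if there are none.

Mod squares: a ≡ -11558443, b ≡ -1333. Check v ∈ {∞, 2, 3, 5, 13, 17, 23, 29, 31, 43}.
v=5: a=5^0·(≡3), b=5^4·(≡2) mod 5; (3|5)=-1, (2|5)=-1; (−1)^{0·4·2}·(-1)^4·(-1)^0 = +1.
v=43: a=43^1·(≡10), b=43^1·(≡12) mod 43; (10|43)=+1, (12|43)=-1; (−1)^{1·1·21}·(+1)^1·(-1)^1 = +1.
v=2: v_2(a)=0, v_2(b)=-10; units ≡ 5, 3 (mod 8); ε·ε+αω+βω = 0·1+0·1+-10·1 ≡ 0  ⇒  (a,b)_2 = +1.
v=13: a=13^1·(≡7), b=13^0·(≡8) mod 13; (7|13)=-1, (8|13)=-1; (−1)^{1·0·6}·(-1)^0·(-1)^1 = -1.
v=17: a=17^2·(≡10), b=17^0·(≡12) mod 17; (10|17)=-1, (12|17)=-1; (−1)^{2·0·8}·(-1)^0·(-1)^2 = +1.
v=∞: -11558443 < 0 and -1333 < 0  ⇒  (a,b)_∞ = -1.
v=31: a=31^1·(≡26), b=31^1·(≡18) mod 31; (26|31)=-1, (18|31)=+1; (−1)^{1·1·15}·(-1)^1·(+1)^1 = +1.
v=3: a=3^0·(≡2), b=3^2·(≡2) mod 3; (2|3)=-1, (2|3)=-1; (−1)^{0·2·1}·(-1)^2·(-1)^0 = +1.
v=23: a=23^1·(≡2), b=23^0·(≡3) mod 23; (2|23)=+1, (3|23)=+1; (−1)^{1·0·11}·(+1)^0·(+1)^1 = +1.
v=29: a=29^1·(≡20), b=29^0·(≡16) mod 29; (20|29)=+1, (16|29)=+1; (−1)^{1·0·14}·(+1)^0·(+1)^1 = +1.
(-11558443, -1333 / ℚ) ramifies at {13, ∞}: a division algebra.

[13, inf]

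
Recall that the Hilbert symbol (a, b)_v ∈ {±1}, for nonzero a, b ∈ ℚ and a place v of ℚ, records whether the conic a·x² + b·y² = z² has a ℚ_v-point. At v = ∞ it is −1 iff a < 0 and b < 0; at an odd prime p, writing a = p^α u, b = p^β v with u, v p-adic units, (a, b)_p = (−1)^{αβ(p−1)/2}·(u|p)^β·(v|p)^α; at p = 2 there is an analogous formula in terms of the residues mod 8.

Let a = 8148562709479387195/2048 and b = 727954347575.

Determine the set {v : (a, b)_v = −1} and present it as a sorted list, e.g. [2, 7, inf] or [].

Mod squares: a ≡ 1190, b ≡ 23. Check v ∈ {∞, 2, 5, 7, 11, 13, 17, 23}.
v=7: a=7^3·(≡2), b=7^2·(≡1) mod 7; (2|7)=+1, (1|7)=+1; (−1)^{3·2·3}·(+1)^2·(+1)^3 = +1.
v=∞: 1190 > 0 and 23 > 0  ⇒  (a,b)_∞ = +1.
v=11: a=11^2·(≡10), b=11^0·(≡4) mod 11; (10|11)=-1, (4|11)=+1; (−1)^{2·0·5}·(-1)^0·(+1)^2 = +1.
v=13: a=13^4·(≡11), b=13^2·(≡4) mod 13; (11|13)=-1, (4|13)=+1; (−1)^{4·2·6}·(-1)^2·(+1)^4 = +1.
v=23: a=23^4·(≡14), b=23^3·(≡3) mod 23; (14|23)=-1, (3|23)=+1; (−1)^{4·3·11}·(-1)^3·(+1)^4 = -1.
v=2: v_2(a)=-11, v_2(b)=0; units ≡ 3, 7 (mod 8); ε·ε+αω+βω = 1·1+-11·0+0·1 ≡ 1  ⇒  (a,b)_2 = -1.
v=17: a=17^3·(≡15), b=17^2·(≡5) mod 17; (15|17)=+1, (5|17)=-1; (−1)^{3·2·8}·(+1)^2·(-1)^3 = -1.
v=5: a=5^1·(≡3), b=5^2·(≡3) mod 5; (3|5)=-1, (3|5)=-1; (−1)^{1·2·2}·(-1)^2·(-1)^1 = -1.
Ram(1190, 23) = {2, 5, 17, 23}; no ℚ_2-point on the conic.

[2, 5, 17, 23]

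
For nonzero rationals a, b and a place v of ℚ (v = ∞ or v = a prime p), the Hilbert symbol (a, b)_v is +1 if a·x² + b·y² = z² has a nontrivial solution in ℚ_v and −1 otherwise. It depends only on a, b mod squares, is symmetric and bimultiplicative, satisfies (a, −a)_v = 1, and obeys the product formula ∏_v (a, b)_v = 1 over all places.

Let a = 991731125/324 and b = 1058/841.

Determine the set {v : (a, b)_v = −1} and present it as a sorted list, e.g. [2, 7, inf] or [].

Mod squares: a ≡ 327845, b ≡ 2. Check v ∈ {∞, 2, 3, 5, 7, 11, 17, 19, 23, 29}.
v=7: a=7^1·(≡6), b=7^0·(≡1) mod 7; (6|7)=-1, (1|7)=+1; (−1)^{1·0·3}·(-1)^0·(+1)^1 = +1.
v=5: a=5^3·(≡1), b=5^0·(≡3) mod 5; (1|5)=+1, (3|5)=-1; (−1)^{3·0·2}·(+1)^0·(-1)^3 = -1.
v=∞: 327845 > 0 and 2 > 0  ⇒  (a,b)_∞ = +1.
v=29: a=29^1·(≡20), b=29^-2·(≡14) mod 29; (20|29)=+1, (14|29)=-1; (−1)^{1·-2·14}·(+1)^-2·(-1)^1 = -1.
v=2: v_2(a)=-2, v_2(b)=1; units ≡ 5, 1 (mod 8); ε·ε+αω+βω = 0·0+-2·0+1·1 ≡ 1  ⇒  (a,b)_2 = -1.
v=17: a=17^1·(≡10), b=17^0·(≡9) mod 17; (10|17)=-1, (9|17)=+1; (−1)^{1·0·8}·(-1)^0·(+1)^1 = +1.
v=19: a=19^1·(≡12), b=19^0·(≡14) mod 19; (12|19)=-1, (14|19)=-1; (−1)^{1·0·9}·(-1)^0·(-1)^1 = -1.
v=11: a=11^2·(≡5), b=11^0·(≡7) mod 11; (5|11)=+1, (7|11)=-1; (−1)^{2·0·5}·(+1)^0·(-1)^2 = +1.
v=3: a=3^-4·(≡2), b=3^0·(≡2) mod 3; (2|3)=-1, (2|3)=-1; (−1)^{-4·0·1}·(-1)^0·(-1)^-4 = +1.
v=23: a=23^0·(≡18), b=23^2·(≡9) mod 23; (18|23)=+1, (9|23)=+1; (−1)^{0·2·11}·(+1)^2·(+1)^0 = +1.
|Ram(327845, 2)| = 4, even; anisotropic at {2, 5, 19, 29}.

[2, 5, 19, 29]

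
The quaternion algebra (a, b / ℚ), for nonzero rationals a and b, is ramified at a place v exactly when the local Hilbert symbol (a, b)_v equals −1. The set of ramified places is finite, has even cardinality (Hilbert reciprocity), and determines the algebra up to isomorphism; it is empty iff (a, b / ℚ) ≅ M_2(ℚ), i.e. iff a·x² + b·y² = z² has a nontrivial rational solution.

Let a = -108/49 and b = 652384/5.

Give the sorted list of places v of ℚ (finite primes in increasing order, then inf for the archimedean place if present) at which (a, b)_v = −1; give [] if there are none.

(a, b) ≡ (-3, 203870) mod (ℚ^×)²; places V = {2, 3, 5, 7, 19, 29, 37, ∞}.
(a,b)_29: α=0, u≡12; β=1, v≡10 (mod 29); (12|29)=-1, (10|29)=-1; sign (−1)^0·-1^1·-1^0 = -1.
(a,b)_19: α=0, u≡4; β=1, v≡12 (mod 19); (4|19)=+1, (12|19)=-1; sign (−1)^0·+1^1·-1^0 = +1.
(a,b)_37: α=0, u≡28; β=1, v≡4 (mod 37); (28|37)=+1, (4|37)=+1; sign (−1)^0·+1^1·+1^0 = +1.
(a,b)_7: α=-2, u≡4; β=0, v≡1 (mod 7); (4|7)=+1, (1|7)=+1; sign (−1)^0·+1^0·+1^-2 = +1.
(a,b)_5: α=0, u≡3; β=-1, v≡4 (mod 5); (3|5)=-1, (4|5)=+1; sign (−1)^0·-1^-1·+1^0 = -1.
(a,b)_2: α=2, β=5; u≡5, v≡7 (mod 8); ε(u)ε(v)=0·1, αω(v)=2·0, βω(u)=5·1; sum ≡ 1  ⇒  -1.
(a,b)_3: α=3, u≡2; β=0, v≡2 (mod 3); (2|3)=-1, (2|3)=-1; sign (−1)^0·-1^0·-1^3 = -1.
(a,b)_∞: sgn(-3)=−, sgn(203870)=+, so +1.
(-3, 203870 / ℚ) ramifies at {2, 3, 5, 29}: a division algebra.

[2, 3, 5, 29]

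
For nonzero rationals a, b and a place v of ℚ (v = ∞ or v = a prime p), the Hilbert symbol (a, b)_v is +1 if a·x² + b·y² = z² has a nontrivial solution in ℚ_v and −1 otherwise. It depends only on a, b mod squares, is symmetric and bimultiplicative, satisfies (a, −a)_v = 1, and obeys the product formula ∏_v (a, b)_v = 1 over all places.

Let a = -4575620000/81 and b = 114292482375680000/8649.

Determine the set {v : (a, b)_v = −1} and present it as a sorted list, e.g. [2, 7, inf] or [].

(a, b) ≡ (-9338, 2) mod (ℚ^×)²; places V = {2, 3, 5, 7, 23, 29, 31, ∞}.
(a,b)_2: α=5, β=23; u≡3, v≡1 (mod 8); ε(u)ε(v)=1·0, αω(v)=5·0, βω(u)=23·1; sum ≡ 1  ⇒  -1.
(a,b)_3: α=-4, u≡1; β=-2, v≡2 (mod 3); (1|3)=+1, (2|3)=-1; sign (−1)^0·+1^-2·-1^-4 = +1.
(a,b)_5: α=4, u≡3; β=4, v≡2 (mod 5); (3|5)=-1, (2|5)=-1; sign (−1)^0·-1^4·-1^4 = +1.
(a,b)_7: α=3, u≡3; β=2, v≡1 (mod 7); (3|7)=-1, (1|7)=+1; sign (−1)^0·-1^2·+1^3 = +1.
(a,b)_31: α=0, u≡3; β=-2, v≡20 (mod 31); (3|31)=-1, (20|31)=+1; sign (−1)^0·-1^-2·+1^0 = +1.
(a,b)_23: α=1, u≡13; β=2, v≡13 (mod 23); (13|23)=+1, (13|23)=+1; sign (−1)^0·+1^2·+1^1 = +1.
(a,b)_∞: sgn(-9338)=−, sgn(2)=+, so +1.
(a,b)_29: α=1, u≡8; β=2, v≡10 (mod 29); (8|29)=-1, (10|29)=-1; sign (−1)^0·-1^2·-1^1 = -1.
|Ram(-9338, 2)| = 2, even; anisotropic at {2, 29}.

[2, 29]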